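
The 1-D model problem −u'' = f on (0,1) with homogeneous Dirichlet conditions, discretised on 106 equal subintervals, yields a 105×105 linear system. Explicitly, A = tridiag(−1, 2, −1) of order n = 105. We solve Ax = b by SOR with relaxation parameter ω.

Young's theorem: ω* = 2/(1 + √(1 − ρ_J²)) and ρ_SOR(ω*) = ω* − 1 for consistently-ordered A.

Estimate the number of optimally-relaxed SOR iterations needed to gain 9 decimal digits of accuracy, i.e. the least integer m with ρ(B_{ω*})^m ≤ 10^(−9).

m = 350

With n=105, ρ(Jacobi) = cos(π/106) = 0.9995608.
√(1−ρ_J²) = |sin(π/106)| = 0.0296333
ω* = 2/(1 + 0.0296333) = 2/1.0296333 = 1.9424391.
At ω = 1.9424391 every |λ(B_ω)| = ω−1, so ρ_SOR = 0.9424391.
(0.9424391)^m ≤ 10^{−9}  ⇒  m·ln(0.9424391) ≤ −9·ln10  ⇒  m ≥ 349.560  ⇒  m = 350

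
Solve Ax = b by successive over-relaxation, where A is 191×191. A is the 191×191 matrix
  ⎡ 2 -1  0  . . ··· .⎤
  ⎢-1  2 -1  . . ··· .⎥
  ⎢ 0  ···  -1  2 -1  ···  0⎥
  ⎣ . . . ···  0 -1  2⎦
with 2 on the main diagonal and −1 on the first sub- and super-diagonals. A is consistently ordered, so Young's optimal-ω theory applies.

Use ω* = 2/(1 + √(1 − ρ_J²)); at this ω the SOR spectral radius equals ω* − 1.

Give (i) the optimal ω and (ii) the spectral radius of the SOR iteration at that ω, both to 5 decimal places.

ω* = 1.96780, ρ_SOR = 0.96780

With n=191, ρ(Jacobi) = cos(π/192) = 0.99987.
√(1−ρ_J²) = |sin(π/192)| = 0.016362
[ω*] 2 ÷ (1 + 0.016362) = 2 ÷ 1.016362 = 1.96780.
ρ_SOR = ω* − 1 = 1.96780 − 1 = 0.96780.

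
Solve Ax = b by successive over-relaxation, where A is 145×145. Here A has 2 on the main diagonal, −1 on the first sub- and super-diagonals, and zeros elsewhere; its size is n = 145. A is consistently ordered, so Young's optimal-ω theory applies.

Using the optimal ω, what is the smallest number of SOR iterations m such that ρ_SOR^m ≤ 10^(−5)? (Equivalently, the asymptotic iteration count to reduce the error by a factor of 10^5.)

m = 268

B_J for the 145×145 system has eigenvalues cos(kπ/146); ρ_J = cos(π/146) = 0.9997685.
root = sin(π/146) = 0.0215161  (since 1−cos² = sin²).
So ω* = 2/1.0215161 = 1.9578742 (Young).
ρ_SOR = ω* − 1 ≈ 0.9578742.
ρ_SOR^m ≤ 10^(−5) ⇔ m ≥ 5·ln10/(−ln 0.9578742) = 11.5129/0.0430388 = 267.500; m = ⌈267.500⌉ = 268.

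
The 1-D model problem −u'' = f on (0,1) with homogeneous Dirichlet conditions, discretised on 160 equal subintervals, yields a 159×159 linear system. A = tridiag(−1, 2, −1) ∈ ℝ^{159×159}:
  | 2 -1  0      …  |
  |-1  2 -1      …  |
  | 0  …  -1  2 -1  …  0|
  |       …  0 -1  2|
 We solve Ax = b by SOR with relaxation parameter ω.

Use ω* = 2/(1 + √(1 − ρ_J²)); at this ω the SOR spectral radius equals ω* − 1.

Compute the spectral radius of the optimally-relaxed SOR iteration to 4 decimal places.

½·tridiag(1,0,1) at n=159: λ_k = cos(kπ/160); max |λ| at k=1 ⇒ ρ_J = cos(π/160) ≈ 0.9998.
√(1 − cos²(π/160)) = sin(π/160) ≈ 0.01963.
Then 2/(1+√(1−ρ_J²)) = 2/(1+0.01963); ω* = 2/1.01963 = 1.9615.
Hence ρ(B_{ω*}) = 1.9615 − 1 = 0.9615.

ρ_SOR = 0.9615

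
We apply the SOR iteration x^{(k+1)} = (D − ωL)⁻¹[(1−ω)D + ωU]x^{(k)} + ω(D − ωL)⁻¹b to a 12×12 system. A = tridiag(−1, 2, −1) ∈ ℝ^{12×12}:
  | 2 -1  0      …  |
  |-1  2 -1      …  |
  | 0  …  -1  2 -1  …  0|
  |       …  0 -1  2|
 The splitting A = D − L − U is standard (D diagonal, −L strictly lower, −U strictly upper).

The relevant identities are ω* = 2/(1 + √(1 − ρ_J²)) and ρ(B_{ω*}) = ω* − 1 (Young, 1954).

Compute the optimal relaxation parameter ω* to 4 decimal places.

ω* = 1.6138

spectrum of D⁻¹(L+U) = {cos(kπ/13) : 1≤k≤12}; ρ_J = cos(π/13) = 0.9709.
√(1−ρ_J²) simplifies to sin(π/13) = 0.23932.
[ω*] 2 ÷ (1 + 0.23932) = 2 ÷ 1.23932 = 1.6138.
ρ_SOR = ω* − 1 = 1.6138 − 1 = 0.6138.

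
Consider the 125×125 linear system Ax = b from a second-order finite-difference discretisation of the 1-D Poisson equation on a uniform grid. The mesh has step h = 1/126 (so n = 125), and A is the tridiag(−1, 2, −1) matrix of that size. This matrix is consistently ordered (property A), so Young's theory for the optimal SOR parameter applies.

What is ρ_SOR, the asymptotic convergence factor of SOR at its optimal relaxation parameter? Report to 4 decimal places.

ρ_SOR = 0.9514

With n=125, ρ(Jacobi) = cos(π/126) = 0.9997.
root = sin(π/126) = 0.02493  (since 1−cos² = sin²).
So ω* = 2/1.02493 = 1.9514 (Young).
At ω = 1.9514 every |λ(B_ω)| = ω−1, so ρ_SOR = 0.9514.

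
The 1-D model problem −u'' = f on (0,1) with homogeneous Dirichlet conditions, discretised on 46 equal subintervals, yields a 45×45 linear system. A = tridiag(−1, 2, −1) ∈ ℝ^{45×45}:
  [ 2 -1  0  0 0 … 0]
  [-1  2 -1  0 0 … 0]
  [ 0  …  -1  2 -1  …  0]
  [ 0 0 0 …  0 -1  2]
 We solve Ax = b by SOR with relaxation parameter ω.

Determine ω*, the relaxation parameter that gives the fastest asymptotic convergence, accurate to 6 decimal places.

ω* = 1.872234

ρ_J = max_k |cos(kπ/46)| = cos(π/46) = 0.997669
√(1−ρ_J²) simplifies to sin(π/46) = 0.0682424.
Young: ω* = 2/(1+√(1−ρ_J²)) = 2/(1+0.0682424) = 2/1.0682424 = 1.872234.
ρ_SOR = ω* − 1 = 1.872234 − 1 = 0.872234.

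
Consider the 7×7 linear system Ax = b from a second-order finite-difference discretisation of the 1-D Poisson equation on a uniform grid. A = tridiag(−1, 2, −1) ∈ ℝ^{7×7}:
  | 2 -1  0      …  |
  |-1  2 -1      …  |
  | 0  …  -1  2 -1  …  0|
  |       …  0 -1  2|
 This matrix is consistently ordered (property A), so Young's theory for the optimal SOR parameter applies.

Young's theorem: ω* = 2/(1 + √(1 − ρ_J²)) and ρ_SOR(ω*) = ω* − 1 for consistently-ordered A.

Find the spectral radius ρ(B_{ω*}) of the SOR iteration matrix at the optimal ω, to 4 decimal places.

ρ_SOR = 0.4465

½·tridiag(1,0,1) at n=7: λ_k = cos(kπ/8); max |λ| at k=1 ⇒ ρ_J = cos(π/8) ≈ 0.9239.
√(1−ρ_J²) = |sin(π/8)| = 0.38268
ω* = 2 / (1 + 0.38268) = 2 / 1.38268 ≈ 1.4465.
Hence ρ(B_{ω*}) = 1.4465 − 1 = 0.4465.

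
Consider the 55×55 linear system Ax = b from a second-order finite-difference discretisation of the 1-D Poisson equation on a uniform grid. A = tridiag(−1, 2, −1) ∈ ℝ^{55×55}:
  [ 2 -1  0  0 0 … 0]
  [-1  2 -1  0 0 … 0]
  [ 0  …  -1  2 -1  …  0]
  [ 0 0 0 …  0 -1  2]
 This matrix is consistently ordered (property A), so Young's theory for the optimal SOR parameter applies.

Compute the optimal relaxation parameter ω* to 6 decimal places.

ω* = 1.893813

[ρ_J] n=55: ρ(B_J) = cos(π/(n+1)) = cos(π/56) = 0.998427.
√(1 − cos²(π/56)) = sin(π/56) ≈ 0.0560704.
So ω* = 2/1.0560704 = 1.893813 (Young).
and ρ(B_{ω*}) = 1.893813 − 1 = 0.893813.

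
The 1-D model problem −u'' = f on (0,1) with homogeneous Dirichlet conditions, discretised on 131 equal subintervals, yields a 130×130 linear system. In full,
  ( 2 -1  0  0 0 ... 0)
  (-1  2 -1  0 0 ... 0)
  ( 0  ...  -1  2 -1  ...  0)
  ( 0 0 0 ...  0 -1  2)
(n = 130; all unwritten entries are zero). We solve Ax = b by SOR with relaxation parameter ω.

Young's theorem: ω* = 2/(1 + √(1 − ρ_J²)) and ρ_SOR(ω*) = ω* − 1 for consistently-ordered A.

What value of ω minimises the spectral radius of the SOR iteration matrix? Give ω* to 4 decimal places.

ω* = 1.9532

n=130: λ(B_J) = 1 − λ(A)/2 = cos(kπ/131); k=1 gives ρ_J = 0.9997.
root = sin(π/131) = 0.02398  (since 1−cos² = sin²).
ω* = 2/(1 + 0.02398) = 2/1.02398 = 1.9532.
and ρ(B_{ω*}) = 1.9532 − 1 = 0.9532.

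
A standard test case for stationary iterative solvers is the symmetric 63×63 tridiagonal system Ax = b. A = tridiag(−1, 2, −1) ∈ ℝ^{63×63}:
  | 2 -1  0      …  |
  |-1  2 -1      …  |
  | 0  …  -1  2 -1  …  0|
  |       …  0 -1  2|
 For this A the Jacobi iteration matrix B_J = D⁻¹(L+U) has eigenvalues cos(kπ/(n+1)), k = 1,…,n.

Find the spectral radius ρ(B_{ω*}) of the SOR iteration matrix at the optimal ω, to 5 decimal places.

ρ_SOR = 0.90645

With n=63, ρ(Jacobi) = cos(π/64) = 0.99880.
root = sin(π/64) = 0.049068  (since 1−cos² = sin²).
[ω*] 2 ÷ (1 + 0.049068) = 2 ÷ 1.049068 = 1.90645.
ρ_SOR = ω* − 1 = 1.90645 − 1 = 0.90645.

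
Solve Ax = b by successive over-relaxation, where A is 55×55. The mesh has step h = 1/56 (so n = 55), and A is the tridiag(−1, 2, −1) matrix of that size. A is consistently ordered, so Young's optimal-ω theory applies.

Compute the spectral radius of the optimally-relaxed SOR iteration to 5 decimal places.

ρ_SOR = 0.89381

B_J for the 55×55 system has eigenvalues cos(kπ/56); ρ_J = cos(π/56) = 0.99843.
√(1−ρ_J²) = |sin(π/56)| = 0.056070
So ω* = 2/1.056070 = 1.89381 (Young).
[ρ_SOR] ω* − 1 = 0.89381.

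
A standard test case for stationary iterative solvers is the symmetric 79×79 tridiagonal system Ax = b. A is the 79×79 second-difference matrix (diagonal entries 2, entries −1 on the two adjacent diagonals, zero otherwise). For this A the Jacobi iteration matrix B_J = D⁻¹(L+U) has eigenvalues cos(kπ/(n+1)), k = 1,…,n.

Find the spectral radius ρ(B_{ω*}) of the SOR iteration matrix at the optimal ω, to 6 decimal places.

ρ_SOR = 0.924447

With n=79, ρ(Jacobi) = cos(π/80) = 0.999229.
√(1 − cos²(π/80)) = sin(π/80) ≈ 0.0392598.
ω* = 2/(1+0.0392598) = 1.924447
ρ_SOR = ω* − 1 = 1.924447 − 1 = 0.924447.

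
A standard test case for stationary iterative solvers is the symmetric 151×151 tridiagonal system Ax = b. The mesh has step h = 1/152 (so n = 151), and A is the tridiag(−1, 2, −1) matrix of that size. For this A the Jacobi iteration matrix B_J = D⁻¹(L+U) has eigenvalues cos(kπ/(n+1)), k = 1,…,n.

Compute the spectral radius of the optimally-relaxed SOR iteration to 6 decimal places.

ρ_SOR = 0.959503

With n=151, ρ(Jacobi) = cos(π/152) = 0.999786.
√(1−ρ_J²) simplifies to sin(π/152) = 0.0206669.
[ω*] 2 ÷ (1 + 0.0206669) = 2 ÷ 1.0206669 = 1.959503.
ρ_SOR = ω* − 1 = 1.959503 − 1 = 0.959503.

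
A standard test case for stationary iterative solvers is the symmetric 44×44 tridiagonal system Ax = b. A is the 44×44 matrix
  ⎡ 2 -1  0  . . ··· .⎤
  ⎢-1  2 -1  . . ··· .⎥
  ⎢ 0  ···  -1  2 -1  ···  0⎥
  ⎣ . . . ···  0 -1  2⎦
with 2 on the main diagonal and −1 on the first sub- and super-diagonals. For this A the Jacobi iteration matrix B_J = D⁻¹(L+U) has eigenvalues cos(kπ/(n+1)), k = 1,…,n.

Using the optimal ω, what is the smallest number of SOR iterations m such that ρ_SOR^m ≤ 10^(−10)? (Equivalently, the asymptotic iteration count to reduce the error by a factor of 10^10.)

spectrum of D⁻¹(L+U) = {cos(kπ/45) : 1≤k≤44}; ρ_J = cos(π/45) = 0.9975641.
1 − cos²(π/45) = sin²(π/45) ⇒ √(1−ρ_J²) = sin(π/45) = 0.0697565.
ω* = 2 / (1 + 0.0697565) = 2 / 1.0697565 ≈ 1.8695843.
At ω = 1.8695843 every |λ(B_ω)| = ω−1, so ρ_SOR = 0.8695843.
m ≥ 10·ln10 / (−ln 0.8695843) = 164.777; smallest integer m = 165.

m = 165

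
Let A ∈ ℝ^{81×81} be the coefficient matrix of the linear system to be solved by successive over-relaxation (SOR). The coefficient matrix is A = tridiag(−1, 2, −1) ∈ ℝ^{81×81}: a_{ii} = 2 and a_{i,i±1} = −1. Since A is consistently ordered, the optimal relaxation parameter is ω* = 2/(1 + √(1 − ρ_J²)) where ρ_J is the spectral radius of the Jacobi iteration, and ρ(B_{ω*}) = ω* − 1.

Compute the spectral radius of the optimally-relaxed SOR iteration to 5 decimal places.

ρ_SOR = 0.92622

n=81: λ(B_J) = 1 − λ(A)/2 = cos(kπ/82); k=1 gives ρ_J = 0.99927.
√(1−ρ_J²) simplifies to sin(π/82) = 0.038303.
Then 2/(1+√(1−ρ_J²)) = 2/(1+0.038303); ω* = 2/1.038303 = 1.92622.
At ω = 1.92622 every |λ(B_ω)| = ω−1, so ρ_SOR = 0.92622.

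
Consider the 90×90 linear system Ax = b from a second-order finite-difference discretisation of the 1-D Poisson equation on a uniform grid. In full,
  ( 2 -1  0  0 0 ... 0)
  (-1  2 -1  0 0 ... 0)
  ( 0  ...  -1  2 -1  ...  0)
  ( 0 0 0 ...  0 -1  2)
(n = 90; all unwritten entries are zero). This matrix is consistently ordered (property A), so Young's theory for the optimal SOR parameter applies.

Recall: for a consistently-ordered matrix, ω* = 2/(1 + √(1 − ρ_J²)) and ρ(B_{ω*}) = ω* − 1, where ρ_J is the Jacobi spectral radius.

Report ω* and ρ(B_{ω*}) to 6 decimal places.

ω* = 1.933271, ρ_SOR = 0.933271

[ρ_J] n=90: ρ(B_J) = cos(π/(n+1)) = cos(π/91) = 0.999404.
√(1−ρ_J²) = |sin(π/91)| = 0.0345161
Then 2/(1+√(1−ρ_J²)) = 2/(1+0.0345161); ω* = 2/1.0345161 = 1.933271.
Hence ρ(B_{ω*}) = 1.933271 − 1 = 0.933271.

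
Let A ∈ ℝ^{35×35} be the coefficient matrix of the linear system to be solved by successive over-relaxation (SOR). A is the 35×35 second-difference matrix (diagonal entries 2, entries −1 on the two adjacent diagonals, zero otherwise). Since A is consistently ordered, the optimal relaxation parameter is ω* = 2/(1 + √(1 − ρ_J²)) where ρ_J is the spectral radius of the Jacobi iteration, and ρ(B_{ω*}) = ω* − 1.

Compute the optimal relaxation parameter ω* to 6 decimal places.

n=35: λ(B_J) = 1 − λ(A)/2 = cos(kπ/36); k=1 gives ρ_J = 0.996195.
1 − cos²(π/36) = sin²(π/36) ⇒ √(1−ρ_J²) = sin(π/36) = 0.0871557.
Young: ω* = 2/(1+√(1−ρ_J²)) = 2/(1+0.0871557) = 2/1.0871557 = 1.839663.
Hence ρ(B_{ω*}) = 1.839663 − 1 = 0.839663.

ω* = 1.839663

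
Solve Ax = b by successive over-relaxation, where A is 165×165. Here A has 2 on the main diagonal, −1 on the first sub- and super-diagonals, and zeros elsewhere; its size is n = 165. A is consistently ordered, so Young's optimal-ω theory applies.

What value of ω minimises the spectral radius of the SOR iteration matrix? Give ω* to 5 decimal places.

ω* = 1.96285

B_J for the 165×165 system has eigenvalues cos(kπ/166); ρ_J = cos(π/166) = 0.99982.
√(1−ρ_J²) = |sin(π/166)| = 0.018924
ω* = 2 / (1 + 0.018924) = 2 / 1.018924 ≈ 1.96285.
ρ_SOR = ω* − 1 = 1.96285 − 1 = 0.96285.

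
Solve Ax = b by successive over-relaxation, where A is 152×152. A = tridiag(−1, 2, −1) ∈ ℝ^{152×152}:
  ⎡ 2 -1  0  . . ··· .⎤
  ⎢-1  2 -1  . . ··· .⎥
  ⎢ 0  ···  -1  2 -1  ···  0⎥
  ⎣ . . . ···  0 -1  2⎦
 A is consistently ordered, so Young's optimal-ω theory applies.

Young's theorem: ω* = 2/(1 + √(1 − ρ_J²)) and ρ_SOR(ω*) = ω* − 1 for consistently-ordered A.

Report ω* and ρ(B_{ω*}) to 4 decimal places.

ω* = 1.9598, ρ_SOR = 0.9598

n=152: λ(B_J) = 1 − λ(A)/2 = cos(kπ/153); k=1 gives ρ_J = 0.9998.
√(1−ρ_J²) = |sin(π/153)| = 0.02053
Young: ω* = 2/(1+√(1−ρ_J²)) = 2/(1+0.02053) = 2/1.02053 = 1.9598.
Hence ρ(B_{ω*}) = 1.9598 − 1 = 0.9598.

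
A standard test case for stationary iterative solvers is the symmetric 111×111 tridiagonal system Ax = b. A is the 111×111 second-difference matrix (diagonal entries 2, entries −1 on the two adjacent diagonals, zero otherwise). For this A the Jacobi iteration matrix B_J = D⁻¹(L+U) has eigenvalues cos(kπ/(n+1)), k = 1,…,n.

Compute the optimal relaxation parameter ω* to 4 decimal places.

½·tridiag(1,0,1) at n=111: λ_k = cos(kπ/112); max |λ| at k=1 ⇒ ρ_J = cos(π/112) ≈ 0.9996.
√(1 − cos²(π/112)) = sin(π/112) ≈ 0.02805.
Young: ω* = 2/(1+√(1−ρ_J²)) = 2/(1+0.02805) = 2/1.02805 = 1.9454.
and ρ(B_{ω*}) = 1.9454 − 1 = 0.9454.

ω* = 1.9454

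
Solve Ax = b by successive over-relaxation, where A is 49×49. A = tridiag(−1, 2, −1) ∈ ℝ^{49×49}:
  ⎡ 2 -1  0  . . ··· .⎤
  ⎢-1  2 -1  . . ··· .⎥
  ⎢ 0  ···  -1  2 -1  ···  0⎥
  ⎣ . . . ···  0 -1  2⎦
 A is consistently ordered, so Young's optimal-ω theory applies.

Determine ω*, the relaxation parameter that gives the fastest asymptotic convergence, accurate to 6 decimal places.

With n=49, ρ(Jacobi) = cos(π/50) = 0.998027.
√(1−ρ_J²) simplifies to sin(π/50) = 0.0627905.
Young: ω* = 2/(1+√(1−ρ_J²)) = 2/(1+0.0627905) = 2/1.0627905 = 1.881838.
and ρ(B_{ω*}) = 1.881838 − 1 = 0.881838.

ω* = 1.881838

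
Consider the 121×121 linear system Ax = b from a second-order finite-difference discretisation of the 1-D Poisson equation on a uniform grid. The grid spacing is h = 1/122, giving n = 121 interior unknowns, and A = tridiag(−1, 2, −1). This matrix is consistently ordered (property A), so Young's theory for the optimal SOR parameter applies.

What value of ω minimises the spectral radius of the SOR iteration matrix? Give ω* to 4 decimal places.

n=121: λ(B_J) = 1 − λ(A)/2 = cos(kπ/122); k=1 gives ρ_J = 0.9997.
√(1 − cos²(π/122)) = sin(π/122) ≈ 0.02575.
So ω* = 2/1.02575 = 1.9498 (Young).
Hence ρ(B_{ω*}) = 1.9498 − 1 = 0.9498.

ω* = 1.9498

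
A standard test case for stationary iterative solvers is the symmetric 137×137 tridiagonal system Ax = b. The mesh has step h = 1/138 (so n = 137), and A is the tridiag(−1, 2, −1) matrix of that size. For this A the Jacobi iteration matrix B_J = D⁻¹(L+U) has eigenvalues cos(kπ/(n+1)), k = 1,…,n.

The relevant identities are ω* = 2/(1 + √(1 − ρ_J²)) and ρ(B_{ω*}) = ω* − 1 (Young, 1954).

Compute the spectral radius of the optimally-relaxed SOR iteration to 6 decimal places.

With n=137, ρ(Jacobi) = cos(π/138) = 0.999741.
√(1−ρ_J²) = |sin(π/138)| = 0.0227632
ω* = 2/(1 + 0.0227632) = 2/1.0227632 = 1.955487.
At ω = 1.955487 every |λ(B_ω)| = ω−1, so ρ_SOR = 0.955487.

ρ_SOR = 0.955487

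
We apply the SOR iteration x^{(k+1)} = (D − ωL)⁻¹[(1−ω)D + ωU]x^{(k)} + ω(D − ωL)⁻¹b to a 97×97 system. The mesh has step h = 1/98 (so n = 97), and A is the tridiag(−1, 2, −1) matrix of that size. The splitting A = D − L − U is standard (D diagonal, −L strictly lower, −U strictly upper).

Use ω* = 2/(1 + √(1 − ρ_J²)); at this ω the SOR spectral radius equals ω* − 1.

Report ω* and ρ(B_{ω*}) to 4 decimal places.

ω* = 1.9379, ρ_SOR = 0.9379

[ρ_J] n=97: ρ(B_J) = cos(π/(n+1)) = cos(π/98) = 0.9995.
root = sin(π/98) = 0.03205  (since 1−cos² = sin²).
So ω* = 2/1.03205 = 1.9379 (Young).
and ρ(B_{ω*}) = 1.9379 − 1 = 0.9379.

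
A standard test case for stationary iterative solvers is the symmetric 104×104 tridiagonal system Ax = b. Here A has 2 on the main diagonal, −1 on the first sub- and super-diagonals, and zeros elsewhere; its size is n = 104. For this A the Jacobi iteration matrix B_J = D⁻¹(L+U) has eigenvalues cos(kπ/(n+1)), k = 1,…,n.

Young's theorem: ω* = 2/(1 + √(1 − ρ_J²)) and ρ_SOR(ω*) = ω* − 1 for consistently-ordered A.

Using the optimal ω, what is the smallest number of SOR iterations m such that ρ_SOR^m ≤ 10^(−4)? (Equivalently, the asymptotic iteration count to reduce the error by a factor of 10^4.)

m = 154

[ρ_J] n=104: ρ(B_J) = cos(π/(n+1)) = cos(π/105) = 0.9995524.
√(1−ρ_J²) = |sin(π/105)| = 0.0299155
[ω*] 2 ÷ (1 + 0.0299155) = 2 ÷ 1.0299155 = 1.9419069.
ρ(B_{ω*}) = ω*−1 = 0.9419069
Need (0.9419069)^m ≤ 10^(−4): m ≥ 4·ln10/|ln 0.9419069| = 9.21034/0.0598488 = 153.893 ⇒ m = 154.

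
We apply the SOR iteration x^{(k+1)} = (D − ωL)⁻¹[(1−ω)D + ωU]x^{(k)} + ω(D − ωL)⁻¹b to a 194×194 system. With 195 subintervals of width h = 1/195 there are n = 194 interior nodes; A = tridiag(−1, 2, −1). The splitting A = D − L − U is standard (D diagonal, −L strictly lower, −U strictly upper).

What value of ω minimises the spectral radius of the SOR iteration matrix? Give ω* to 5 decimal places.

With n=194, ρ(Jacobi) = cos(π/195) = 0.99987.
√(1−ρ_J²) = |sin(π/195)| = 0.016110
ω* = 2 / (1 + 0.016110) = 2 / 1.016110 ≈ 1.96829.
ρ_SOR = ω* − 1 ≈ 0.96829.

ω* = 1.96829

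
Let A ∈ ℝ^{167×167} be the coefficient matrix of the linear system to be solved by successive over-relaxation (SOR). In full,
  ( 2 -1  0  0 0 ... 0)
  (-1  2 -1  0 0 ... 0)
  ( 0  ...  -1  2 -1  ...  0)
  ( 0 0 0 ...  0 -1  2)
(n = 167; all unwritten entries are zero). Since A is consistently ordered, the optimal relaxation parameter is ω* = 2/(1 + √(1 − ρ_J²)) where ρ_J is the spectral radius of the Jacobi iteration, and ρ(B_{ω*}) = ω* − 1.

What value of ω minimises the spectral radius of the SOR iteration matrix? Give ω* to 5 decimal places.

½·tridiag(1,0,1) at n=167: λ_k = cos(kπ/168); max |λ| at k=1 ⇒ ρ_J = cos(π/168) ≈ 0.99983.
√(1−ρ_J²) = |sin(π/168)| = 0.018699
Young: ω* = 2/(1+√(1−ρ_J²)) = 2/(1+0.018699) = 2/1.018699 = 1.96329.
At ω = 1.96329 every |λ(B_ω)| = ω−1, so ρ_SOR = 0.96329.

ω* = 1.96329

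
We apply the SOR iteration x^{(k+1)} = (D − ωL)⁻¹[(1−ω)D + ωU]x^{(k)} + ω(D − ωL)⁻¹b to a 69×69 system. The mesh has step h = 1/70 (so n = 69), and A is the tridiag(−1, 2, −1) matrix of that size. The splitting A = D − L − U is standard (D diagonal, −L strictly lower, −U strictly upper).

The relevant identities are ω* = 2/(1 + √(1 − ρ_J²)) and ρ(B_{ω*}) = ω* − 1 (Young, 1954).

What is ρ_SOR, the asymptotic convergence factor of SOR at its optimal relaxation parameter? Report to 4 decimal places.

ρ_J = max_k |cos(kπ/70)| = cos(π/70) = 0.9990
√(1−ρ_J²) = |sin(π/70)| = 0.04486
Young: ω* = 2/(1+√(1−ρ_J²)) = 2/(1+0.04486) = 2/1.04486 = 1.9141.
[ρ_SOR] ω* − 1 = 0.9141.

ρ_SOR = 0.9141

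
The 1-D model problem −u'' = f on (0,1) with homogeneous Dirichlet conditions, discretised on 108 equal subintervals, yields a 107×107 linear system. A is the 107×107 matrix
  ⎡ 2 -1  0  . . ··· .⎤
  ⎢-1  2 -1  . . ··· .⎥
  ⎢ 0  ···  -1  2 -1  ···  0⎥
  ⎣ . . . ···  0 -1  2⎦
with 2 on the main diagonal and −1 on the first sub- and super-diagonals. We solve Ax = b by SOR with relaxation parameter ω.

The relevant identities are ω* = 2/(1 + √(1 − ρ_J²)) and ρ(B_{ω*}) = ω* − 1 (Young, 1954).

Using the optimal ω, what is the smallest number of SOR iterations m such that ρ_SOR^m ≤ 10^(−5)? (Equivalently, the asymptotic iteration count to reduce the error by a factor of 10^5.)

B_J for the 107×107 system has eigenvalues cos(kπ/108); ρ_J = cos(π/108) = 0.9995770.
√(1−ρ_J²) = |sin(π/108)| = 0.0290847
So ω* = 2/1.0290847 = 1.9434746 (Young).
and ρ(B_{ω*}) = 1.9434746 − 1 = 0.9434746.
(0.9434746)^m ≤ 10^{−5}  ⇒  m·ln(0.9434746) ≤ −5·ln10  ⇒  m ≥ 197.864  ⇒  m = 198

m = 198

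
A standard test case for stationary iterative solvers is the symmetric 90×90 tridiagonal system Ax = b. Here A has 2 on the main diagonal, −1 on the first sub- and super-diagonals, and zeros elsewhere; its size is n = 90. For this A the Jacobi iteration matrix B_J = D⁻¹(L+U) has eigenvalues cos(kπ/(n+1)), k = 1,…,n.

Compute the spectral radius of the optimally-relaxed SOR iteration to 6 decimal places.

spectrum of D⁻¹(L+U) = {cos(kπ/91) : 1≤k≤90}; ρ_J = cos(π/91) = 0.999404.
√(1−ρ_J²) simplifies to sin(π/91) = 0.0345161.
ω* = 2/(1 + 0.0345161) = 2/1.0345161 = 1.933271.
At ω = 1.933271 every |λ(B_ω)| = ω−1, so ρ_SOR = 0.933271.

ρ_SOR = 0.933271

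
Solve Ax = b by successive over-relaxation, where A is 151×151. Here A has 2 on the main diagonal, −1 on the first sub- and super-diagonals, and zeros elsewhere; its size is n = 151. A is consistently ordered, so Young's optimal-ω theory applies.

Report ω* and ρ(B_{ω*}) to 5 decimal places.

With n=151, ρ(Jacobi) = cos(π/152) = 0.99979.
√(1−ρ_J²) = |sin(π/152)| = 0.020667
ω* = 2/(1 + 0.020667) = 2/1.020667 = 1.95950.
ρ_SOR = ω* − 1 = 1.95950 − 1 = 0.95950.

ω* = 1.95950, ρ_SOR = 0.95950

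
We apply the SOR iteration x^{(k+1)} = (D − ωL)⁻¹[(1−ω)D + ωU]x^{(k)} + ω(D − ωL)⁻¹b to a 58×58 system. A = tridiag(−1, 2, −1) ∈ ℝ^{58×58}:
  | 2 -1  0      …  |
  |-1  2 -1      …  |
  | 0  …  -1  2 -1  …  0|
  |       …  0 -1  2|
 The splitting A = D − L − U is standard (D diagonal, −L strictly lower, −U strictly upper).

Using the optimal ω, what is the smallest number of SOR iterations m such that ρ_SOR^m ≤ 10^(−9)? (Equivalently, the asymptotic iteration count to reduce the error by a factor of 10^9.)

m = 195

n=58: λ(B_J) = 1 − λ(A)/2 = cos(kπ/59); k=1 gives ρ_J = 0.9985827.
√(1−ρ_J²) = |sin(π/59)| = 0.0532222
So ω* = 2/1.0532222 = 1.8989345 (Young).
and ρ(B_{ω*}) = 1.8989345 − 1 = 0.8989345.
m ≥ 9·ln10 / (−ln 0.8989345) = 194.503; smallest integer m = 195.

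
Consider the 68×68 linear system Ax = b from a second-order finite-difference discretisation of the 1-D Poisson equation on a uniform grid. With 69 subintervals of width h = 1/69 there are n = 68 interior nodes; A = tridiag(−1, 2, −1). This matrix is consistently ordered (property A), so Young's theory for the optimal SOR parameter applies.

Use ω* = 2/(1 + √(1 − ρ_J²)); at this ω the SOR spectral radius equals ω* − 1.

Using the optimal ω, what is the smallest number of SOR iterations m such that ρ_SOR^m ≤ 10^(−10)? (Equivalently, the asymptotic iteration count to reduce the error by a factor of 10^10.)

m = 253

With n=68, ρ(Jacobi) = cos(π/69) = 0.9989637.
1 − cos²(π/69) = sin²(π/69) ⇒ √(1−ρ_J²) = sin(π/69) = 0.0455146.
ω* = 2/(1 + 0.0455146) = 2/1.0455146 = 1.9129336.
ρ_SOR = ω* − 1 = 1.9129336 − 1 = 0.9129336.
ρ_SOR^m ≤ 10^(−10) ⇔ m ≥ 10·ln10/(−ln 0.9129336) = 23.0259/0.0910921 = 252.776; m = ⌈252.776⌉ = 253.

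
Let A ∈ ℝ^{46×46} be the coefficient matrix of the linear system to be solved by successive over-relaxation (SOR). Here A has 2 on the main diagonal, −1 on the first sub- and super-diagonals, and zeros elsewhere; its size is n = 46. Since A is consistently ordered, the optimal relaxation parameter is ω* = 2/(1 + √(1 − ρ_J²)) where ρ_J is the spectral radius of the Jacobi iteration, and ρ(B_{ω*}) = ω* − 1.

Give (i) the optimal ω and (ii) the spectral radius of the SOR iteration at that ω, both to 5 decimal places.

spectrum of D⁻¹(L+U) = {cos(kπ/47) : 1≤k≤46}; ρ_J = cos(π/47) = 0.99777.
√(1−ρ_J²) simplifies to sin(π/47) = 0.066793.
ω* = 2/(1+0.066793) = 1.87478
ρ_SOR = ω* − 1 ≈ 0.87478.

ω* = 1.87478, ρ_SOR = 0.87478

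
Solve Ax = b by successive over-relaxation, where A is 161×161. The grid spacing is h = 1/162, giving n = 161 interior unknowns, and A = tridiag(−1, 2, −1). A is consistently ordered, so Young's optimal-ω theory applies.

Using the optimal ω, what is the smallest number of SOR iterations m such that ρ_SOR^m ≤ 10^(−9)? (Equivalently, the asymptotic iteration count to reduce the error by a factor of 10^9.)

m = 535

With n=161, ρ(Jacobi) = cos(π/162) = 0.9998120.
√(1−ρ_J²) simplifies to sin(π/162) = 0.0193913.
ω* = 2 / (1 + 0.0193913) = 2 / 1.0193913 ≈ 1.9619551.
ρ_SOR = ω* − 1 = 1.9619551 − 1 = 0.9619551.
m ≥ 9·ln10 / (−ln 0.9619551) = 534.278; smallest integer m = 535.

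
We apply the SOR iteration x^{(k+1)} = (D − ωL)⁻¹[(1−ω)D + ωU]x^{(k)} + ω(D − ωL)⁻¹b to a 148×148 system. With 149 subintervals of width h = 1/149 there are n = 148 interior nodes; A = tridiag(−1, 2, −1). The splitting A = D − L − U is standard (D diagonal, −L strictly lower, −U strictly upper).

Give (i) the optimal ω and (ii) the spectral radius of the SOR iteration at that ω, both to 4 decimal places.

With n=148, ρ(Jacobi) = cos(π/149) = 0.9998.
root = sin(π/149) = 0.02108  (since 1−cos² = sin²).
ω* = 2/(1+0.02108) = 1.9587
Hence ρ(B_{ω*}) = 1.9587 − 1 = 0.9587.

ω* = 1.9587, ρ_SOR = 0.9587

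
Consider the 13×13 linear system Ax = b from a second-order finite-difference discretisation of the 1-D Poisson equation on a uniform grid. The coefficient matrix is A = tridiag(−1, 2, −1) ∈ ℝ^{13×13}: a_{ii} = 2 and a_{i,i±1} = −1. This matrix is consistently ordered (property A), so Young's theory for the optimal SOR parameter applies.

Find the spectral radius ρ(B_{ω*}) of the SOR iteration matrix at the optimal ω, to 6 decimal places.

ρ_SOR = 0.635964

n=13: λ(B_J) = 1 − λ(A)/2 = cos(kπ/14); k=1 gives ρ_J = 0.974928.
root = sin(π/14) = 0.2225209  (since 1−cos² = sin²).
So ω* = 2/1.2225209 = 1.635964 (Young).
ρ_SOR = ω* − 1 = 1.635964 − 1 = 0.635964.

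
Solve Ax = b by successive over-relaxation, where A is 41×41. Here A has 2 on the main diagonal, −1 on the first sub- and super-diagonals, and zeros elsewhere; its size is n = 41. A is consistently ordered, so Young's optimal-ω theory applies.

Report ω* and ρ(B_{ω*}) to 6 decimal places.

[ρ_J] n=41: ρ(B_J) = cos(π/(n+1)) = cos(π/42) = 0.997204.
√(1−ρ_J²) = |sin(π/42)| = 0.0747301
So ω* = 2/1.0747301 = 1.860932 (Young).
ρ_SOR = ω* − 1 = 1.860932 − 1 = 0.860932.

ω* = 1.860932, ρ_SOR = 0.860932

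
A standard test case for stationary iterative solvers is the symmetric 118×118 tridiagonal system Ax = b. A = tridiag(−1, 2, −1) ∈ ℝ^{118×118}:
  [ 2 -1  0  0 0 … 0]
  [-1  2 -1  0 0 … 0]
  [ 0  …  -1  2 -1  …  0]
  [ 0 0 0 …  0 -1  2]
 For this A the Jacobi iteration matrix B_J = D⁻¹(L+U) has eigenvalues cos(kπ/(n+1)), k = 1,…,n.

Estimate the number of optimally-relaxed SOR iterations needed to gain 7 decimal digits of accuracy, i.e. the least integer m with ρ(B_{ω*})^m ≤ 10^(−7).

[ρ_J] n=118: ρ(B_J) = cos(π/(n+1)) = cos(π/119) = 0.9996515.
1 − cos²(π/119) = sin²(π/119) ⇒ √(1−ρ_J²) = sin(π/119) = 0.0263969.
ω* = 2/(1+0.0263969) = 1.9485640
and ρ(B_{ω*}) = 1.9485640 − 1 = 0.9485640.
For 7 digits: m = 7·ln10 / (−ln 0.9485640) = 16.1181/0.052806 = 305.232; round up → m = 306.

m = 306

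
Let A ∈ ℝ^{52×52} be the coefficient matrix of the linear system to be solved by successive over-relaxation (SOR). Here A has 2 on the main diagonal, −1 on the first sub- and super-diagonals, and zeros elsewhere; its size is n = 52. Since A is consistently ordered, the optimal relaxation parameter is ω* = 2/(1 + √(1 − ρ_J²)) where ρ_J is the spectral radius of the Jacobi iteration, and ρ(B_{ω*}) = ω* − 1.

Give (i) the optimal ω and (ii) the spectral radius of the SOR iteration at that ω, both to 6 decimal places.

ω* = 1.888145, ρ_SOR = 0.888145

ρ_J = max_k |cos(kπ/53)| = cos(π/53) = 0.998244
√(1−ρ_J²) simplifies to sin(π/53) = 0.0592406.
[ω*] 2 ÷ (1 + 0.0592406) = 2 ÷ 1.0592406 = 1.888145.
ρ(B_{ω*}) = ω*−1 = 0.888145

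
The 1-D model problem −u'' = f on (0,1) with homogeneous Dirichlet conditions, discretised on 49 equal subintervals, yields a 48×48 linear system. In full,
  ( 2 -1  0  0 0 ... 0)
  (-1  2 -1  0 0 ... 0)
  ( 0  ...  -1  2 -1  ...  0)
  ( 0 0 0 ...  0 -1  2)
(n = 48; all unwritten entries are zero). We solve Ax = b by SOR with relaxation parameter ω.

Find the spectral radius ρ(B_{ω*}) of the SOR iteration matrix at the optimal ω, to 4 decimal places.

B_J for the 48×48 system has eigenvalues cos(kπ/49); ρ_J = cos(π/49) = 0.9979.
1 − cos²(π/49) = sin²(π/49) ⇒ √(1−ρ_J²) = sin(π/49) = 0.06407.
Young: ω* = 2/(1+√(1−ρ_J²)) = 2/(1+0.06407) = 2/1.06407 = 1.8796.
ρ(B_{ω*}) = ω*−1 = 0.8796

ρ_SOR = 0.8796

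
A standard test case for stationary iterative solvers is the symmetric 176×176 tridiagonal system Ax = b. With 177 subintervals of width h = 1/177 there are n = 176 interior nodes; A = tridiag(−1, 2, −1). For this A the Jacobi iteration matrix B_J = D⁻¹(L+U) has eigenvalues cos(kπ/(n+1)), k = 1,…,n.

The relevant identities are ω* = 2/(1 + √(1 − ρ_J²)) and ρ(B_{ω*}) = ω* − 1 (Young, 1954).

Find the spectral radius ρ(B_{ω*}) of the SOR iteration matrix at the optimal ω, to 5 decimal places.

ρ_SOR = 0.96512

With n=176, ρ(Jacobi) = cos(π/177) = 0.99984.
√(1 − cos²(π/177)) = sin(π/177) ≈ 0.017748.
ω* = 2/(1 + 0.017748) = 2/1.017748 = 1.96512.
ρ_SOR = ω* − 1 ≈ 0.96512.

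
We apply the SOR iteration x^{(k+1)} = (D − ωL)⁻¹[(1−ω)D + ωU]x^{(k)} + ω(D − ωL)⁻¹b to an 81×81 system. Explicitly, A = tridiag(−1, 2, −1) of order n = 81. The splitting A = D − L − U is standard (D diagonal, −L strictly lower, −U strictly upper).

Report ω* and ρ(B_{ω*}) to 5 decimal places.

ω* = 1.92622, ρ_SOR = 0.92622

B_J for the 81×81 system has eigenvalues cos(kπ/82); ρ_J = cos(π/82) = 0.99927.
root = sin(π/82) = 0.038303  (since 1−cos² = sin²).
ω* = 2 / (1 + 0.038303) = 2 / 1.038303 ≈ 1.92622.
ρ_SOR = ω* − 1 ≈ 0.92622.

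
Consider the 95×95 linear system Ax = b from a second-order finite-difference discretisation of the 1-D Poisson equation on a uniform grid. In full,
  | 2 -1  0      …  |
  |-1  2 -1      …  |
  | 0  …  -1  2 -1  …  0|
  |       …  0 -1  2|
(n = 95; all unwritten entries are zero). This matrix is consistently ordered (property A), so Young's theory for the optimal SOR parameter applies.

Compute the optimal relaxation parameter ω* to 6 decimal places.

ω* = 1.936635

spectrum of D⁻¹(L+U) = {cos(kπ/96) : 1≤k≤95}; ρ_J = cos(π/96) = 0.999465.
√(1−ρ_J²) = |sin(π/96)| = 0.0327191
[ω*] 2 ÷ (1 + 0.0327191) = 2 ÷ 1.0327191 = 1.936635.
ρ(B_{ω*}) = ω*−1 = 0.936635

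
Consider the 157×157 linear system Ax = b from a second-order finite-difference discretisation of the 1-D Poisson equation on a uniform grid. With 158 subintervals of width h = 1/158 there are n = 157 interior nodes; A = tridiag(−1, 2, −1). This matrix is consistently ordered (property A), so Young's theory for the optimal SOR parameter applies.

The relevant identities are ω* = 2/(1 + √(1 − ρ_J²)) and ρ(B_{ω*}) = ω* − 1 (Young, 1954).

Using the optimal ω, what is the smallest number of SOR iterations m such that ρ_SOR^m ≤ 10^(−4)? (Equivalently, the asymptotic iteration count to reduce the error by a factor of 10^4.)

m = 232

B_J for the 157×157 system has eigenvalues cos(kπ/158); ρ_J = cos(π/158) = 0.9998023.
√(1−ρ_J²) simplifies to sin(π/158) = 0.0198822.
ω* = 2/(1 + 0.0198822) = 2/1.0198822 = 1.9610108.
At ω = 1.9610108 every |λ(B_ω)| = ω−1, so ρ_SOR = 0.9610108.
(0.9610108)^m ≤ 10^{−4}  ⇒  m·ln(0.9610108) ≤ −4·ln10  ⇒  m ≥ 231.592  ⇒  m = 232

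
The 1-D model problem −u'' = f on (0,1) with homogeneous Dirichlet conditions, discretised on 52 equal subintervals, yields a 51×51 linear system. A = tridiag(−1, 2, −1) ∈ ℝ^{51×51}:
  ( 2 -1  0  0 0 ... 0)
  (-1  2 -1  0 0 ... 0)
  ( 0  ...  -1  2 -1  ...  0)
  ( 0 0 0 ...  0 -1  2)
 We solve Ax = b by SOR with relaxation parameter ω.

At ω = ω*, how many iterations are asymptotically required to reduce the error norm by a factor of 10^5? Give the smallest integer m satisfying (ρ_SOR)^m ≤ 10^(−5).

B_J for the 51×51 system has eigenvalues cos(kπ/52); ρ_J = cos(π/52) = 0.9981756.
root = sin(π/52) = 0.0603785  (since 1−cos² = sin²).
Young: ω* = 2/(1+√(1−ρ_J²)) = 2/(1+0.0603785) = 2/1.0603785 = 1.8861190.
Hence ρ(B_{ω*}) = 1.8861190 − 1 = 0.8861190.
For 5 digits: m = 5·ln10 / (−ln 0.8861190) = 11.5129/0.120904 = 95.223; round up → m = 96.

m = 96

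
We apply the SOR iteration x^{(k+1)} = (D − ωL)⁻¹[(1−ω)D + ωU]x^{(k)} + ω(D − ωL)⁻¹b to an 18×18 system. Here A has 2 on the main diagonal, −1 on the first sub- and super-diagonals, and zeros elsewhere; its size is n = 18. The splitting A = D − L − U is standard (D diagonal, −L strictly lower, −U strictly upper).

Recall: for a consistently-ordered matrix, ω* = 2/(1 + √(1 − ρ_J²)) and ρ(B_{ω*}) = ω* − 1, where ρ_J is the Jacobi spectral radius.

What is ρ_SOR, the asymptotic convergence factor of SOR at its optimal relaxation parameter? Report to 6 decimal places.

With n=18, ρ(Jacobi) = cos(π/19) = 0.986361.
√(1 − cos²(π/19)) = sin(π/19) ≈ 0.1645946.
So ω* = 2/1.1645946 = 1.717336 (Young).
and ρ(B_{ω*}) = 1.717336 − 1 = 0.717336.

ρ_SOR = 0.717336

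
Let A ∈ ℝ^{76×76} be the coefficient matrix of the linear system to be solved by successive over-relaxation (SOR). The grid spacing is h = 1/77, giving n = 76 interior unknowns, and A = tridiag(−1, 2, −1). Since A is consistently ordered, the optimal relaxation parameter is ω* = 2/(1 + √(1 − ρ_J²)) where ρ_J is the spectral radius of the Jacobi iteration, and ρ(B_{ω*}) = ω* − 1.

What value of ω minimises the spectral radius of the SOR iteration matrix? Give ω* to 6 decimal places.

[ρ_J] n=76: ρ(B_J) = cos(π/(n+1)) = cos(π/77) = 0.999168.
√(1−ρ_J²) = |sin(π/77)| = 0.0407886
So ω* = 2/1.0407886 = 1.921620 (Young).
ρ(B_{ω*}) = ω*−1 = 0.921620

ω* = 1.921620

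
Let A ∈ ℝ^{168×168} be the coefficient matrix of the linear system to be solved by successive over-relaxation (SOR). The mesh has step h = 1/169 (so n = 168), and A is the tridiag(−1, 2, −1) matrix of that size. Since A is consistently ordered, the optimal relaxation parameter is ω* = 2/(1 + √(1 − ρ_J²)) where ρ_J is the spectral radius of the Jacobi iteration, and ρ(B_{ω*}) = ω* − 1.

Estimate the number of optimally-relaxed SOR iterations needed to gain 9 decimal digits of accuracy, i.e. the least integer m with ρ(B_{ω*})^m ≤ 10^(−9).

ρ_J = max_k |cos(kπ/169)| = cos(π/169) = 0.9998272
1 − cos²(π/169) = sin²(π/169) ⇒ √(1−ρ_J²) = sin(π/169) = 0.0185882.
ω* = 2/(1+0.0185882) = 1.9635020
ρ_SOR = ω* − 1 = 1.9635020 − 1 = 0.9635020.
9·ln10 = 20.7233; −ln(0.9635020) = 0.0371807; m = ⌈20.7233/0.0371807⌉ = ⌈557.367⌉ = 558.

m = 558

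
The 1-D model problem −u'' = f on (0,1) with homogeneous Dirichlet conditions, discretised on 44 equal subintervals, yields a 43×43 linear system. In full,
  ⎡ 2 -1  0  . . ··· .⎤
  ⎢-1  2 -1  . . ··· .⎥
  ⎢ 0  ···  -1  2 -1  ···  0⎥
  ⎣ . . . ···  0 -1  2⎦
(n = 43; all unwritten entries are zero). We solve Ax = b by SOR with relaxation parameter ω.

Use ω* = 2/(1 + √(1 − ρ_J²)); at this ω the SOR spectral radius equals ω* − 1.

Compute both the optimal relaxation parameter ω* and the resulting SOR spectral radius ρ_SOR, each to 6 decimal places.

ω* = 1.866822, ρ_SOR = 0.866822

[ρ_J] n=43: ρ(B_J) = cos(π/(n+1)) = cos(π/44) = 0.997452.
1 − cos²(π/44) = sin²(π/44) ⇒ √(1−ρ_J²) = sin(π/44) = 0.0713392.
ω* = 2/(1+0.0713392) = 1.866822
At ω = 1.866822 every |λ(B_ω)| = ω−1, so ρ_SOR = 0.866822.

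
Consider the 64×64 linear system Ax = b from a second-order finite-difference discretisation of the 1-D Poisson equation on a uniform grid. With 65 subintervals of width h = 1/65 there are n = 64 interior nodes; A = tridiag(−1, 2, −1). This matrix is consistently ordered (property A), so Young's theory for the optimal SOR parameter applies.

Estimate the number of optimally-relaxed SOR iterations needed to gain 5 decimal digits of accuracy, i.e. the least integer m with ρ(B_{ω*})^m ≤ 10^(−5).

m = 120

spectrum of D⁻¹(L+U) = {cos(kπ/65) : 1≤k≤64}; ρ_J = cos(π/65) = 0.9988322.
√(1−ρ_J²) = |sin(π/65)| = 0.0483134
ω* = 2 / (1 + 0.0483134) = 2 / 1.0483134 ≈ 1.9078264.
and ρ(B_{ω*}) = 1.9078264 − 1 = 0.9078264.
(0.9078264)^m ≤ 10^{−5}  ⇒  m·ln(0.9078264) ≤ −5·ln10  ⇒  m ≥ 119.055  ⇒  m = 120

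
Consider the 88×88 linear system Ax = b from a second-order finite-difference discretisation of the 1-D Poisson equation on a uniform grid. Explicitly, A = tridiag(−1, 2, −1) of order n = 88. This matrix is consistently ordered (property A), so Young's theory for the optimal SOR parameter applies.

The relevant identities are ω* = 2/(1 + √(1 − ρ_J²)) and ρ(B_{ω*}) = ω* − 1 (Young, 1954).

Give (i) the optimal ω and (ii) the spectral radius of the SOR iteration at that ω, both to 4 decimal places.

ω* = 1.9318, ρ_SOR = 0.9318

spectrum of D⁻¹(L+U) = {cos(kπ/89) : 1≤k≤88}; ρ_J = cos(π/89) = 0.9994.
√(1 − cos²(π/89)) = sin(π/89) ≈ 0.03529.
Young: ω* = 2/(1+√(1−ρ_J²)) = 2/(1+0.03529) = 2/1.03529 = 1.9318.
and ρ(B_{ω*}) = 1.9318 − 1 = 0.9318.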